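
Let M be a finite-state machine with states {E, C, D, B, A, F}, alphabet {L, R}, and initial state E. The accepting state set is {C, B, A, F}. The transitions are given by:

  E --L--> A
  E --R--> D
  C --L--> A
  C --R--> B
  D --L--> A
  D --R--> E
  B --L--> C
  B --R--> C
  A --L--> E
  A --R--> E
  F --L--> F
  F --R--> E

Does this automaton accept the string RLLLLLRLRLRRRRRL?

Yes

start at E
read 'R': E → D
read 'L': D → A
read 'L': A → E
read 'L': E → A
read 'L': A → E
read 'L': E → A
read 'R': A → E
read 'L': E → A
read 'R': A → E
read 'L': E → A
read 'R': A → E
read 'R': E → D
read 'R': D → E
read 'R': E → D
read 'R': D → E
read 'L': E → A
End state A is accepting.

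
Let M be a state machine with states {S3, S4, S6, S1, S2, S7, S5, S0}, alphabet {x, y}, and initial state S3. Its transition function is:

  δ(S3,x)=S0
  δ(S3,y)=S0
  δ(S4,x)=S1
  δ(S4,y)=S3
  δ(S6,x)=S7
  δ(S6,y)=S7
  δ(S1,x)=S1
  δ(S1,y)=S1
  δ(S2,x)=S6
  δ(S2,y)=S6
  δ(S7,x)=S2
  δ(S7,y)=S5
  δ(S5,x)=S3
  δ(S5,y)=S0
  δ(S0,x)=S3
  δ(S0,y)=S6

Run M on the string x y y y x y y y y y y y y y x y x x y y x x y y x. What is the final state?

S3

S3 → S0 → S6 → S7 → S5 → S3 → S0 → S6 → S7 → S5 → S0 → S6 → S7 → S5 → S0 → S3 → S0 → S3 → S0 → S6 → S7 → S2 → S6 → S7 → S5 → S3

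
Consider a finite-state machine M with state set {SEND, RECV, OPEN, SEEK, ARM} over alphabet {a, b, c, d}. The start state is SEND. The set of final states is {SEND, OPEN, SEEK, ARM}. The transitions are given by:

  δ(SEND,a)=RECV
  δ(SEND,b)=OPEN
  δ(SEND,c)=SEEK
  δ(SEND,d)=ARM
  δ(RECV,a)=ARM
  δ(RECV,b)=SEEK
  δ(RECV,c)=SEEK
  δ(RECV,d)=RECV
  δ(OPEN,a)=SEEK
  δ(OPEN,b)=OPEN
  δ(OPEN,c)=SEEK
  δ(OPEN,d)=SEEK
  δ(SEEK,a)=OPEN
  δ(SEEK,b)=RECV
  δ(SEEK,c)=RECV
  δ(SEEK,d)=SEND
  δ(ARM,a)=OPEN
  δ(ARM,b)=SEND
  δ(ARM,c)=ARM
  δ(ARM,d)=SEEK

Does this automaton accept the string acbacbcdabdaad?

SEND → RECV → SEEK → RECV → ARM → ARM → SEND → SEEK → SEND → RECV → SEEK → SEND → RECV → ARM → SEEK
End state SEEK is accepting.

Yes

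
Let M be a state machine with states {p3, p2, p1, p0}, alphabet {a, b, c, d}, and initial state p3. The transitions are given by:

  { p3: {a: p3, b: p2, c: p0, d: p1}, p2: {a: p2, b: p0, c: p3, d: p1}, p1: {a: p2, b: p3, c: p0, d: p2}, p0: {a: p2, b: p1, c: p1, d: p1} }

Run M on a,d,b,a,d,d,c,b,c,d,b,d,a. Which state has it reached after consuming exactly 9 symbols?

p3

start at p3
read 'a': p3 → p3
read 'd': p3 → p1
read 'b': p1 → p3
read 'a': p3 → p3
read 'd': p3 → p1
read 'd': p1 → p2
read 'c': p2 → p3
read 'b': p3 → p2
read 'c': p2 → p3
After 9 symbols: p3.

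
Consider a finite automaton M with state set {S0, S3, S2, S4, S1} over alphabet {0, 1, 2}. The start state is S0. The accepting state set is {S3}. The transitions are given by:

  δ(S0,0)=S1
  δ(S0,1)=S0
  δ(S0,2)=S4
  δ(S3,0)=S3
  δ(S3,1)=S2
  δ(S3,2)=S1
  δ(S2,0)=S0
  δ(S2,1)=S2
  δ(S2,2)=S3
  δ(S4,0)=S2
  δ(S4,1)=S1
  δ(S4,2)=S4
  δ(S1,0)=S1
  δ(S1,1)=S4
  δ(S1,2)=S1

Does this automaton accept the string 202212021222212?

start at S0
read '2': S0 → S4
read '0': S4 → S2
read '2': S2 → S3
read '2': S3 → S1
read '1': S1 → S4
read '2': S4 → S4
read '0': S4 → S2
read '2': S2 → S3
read '1': S3 → S2
read '2': S2 → S3
read '2': S3 → S1
read '2': S1 → S1
read '2': S1 → S1
read '1': S1 → S4
read '2': S4 → S4
End state S4 is not accepting.

No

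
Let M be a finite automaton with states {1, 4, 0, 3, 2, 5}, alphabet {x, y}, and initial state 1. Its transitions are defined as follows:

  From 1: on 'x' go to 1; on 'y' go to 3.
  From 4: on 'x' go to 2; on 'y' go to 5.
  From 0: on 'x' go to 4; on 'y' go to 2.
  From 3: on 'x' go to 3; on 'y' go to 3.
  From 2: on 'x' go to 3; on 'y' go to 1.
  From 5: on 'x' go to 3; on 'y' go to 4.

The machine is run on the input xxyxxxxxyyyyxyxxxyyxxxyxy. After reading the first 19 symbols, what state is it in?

1 → 1 → 1 → 3 → 3 → 3 → 3 → 3 → 3 → 3 → 3 → 3 → 3 → 3 → 3 → 3 → 3 → 3 → 3 → 3
After 19 symbols: 3.

3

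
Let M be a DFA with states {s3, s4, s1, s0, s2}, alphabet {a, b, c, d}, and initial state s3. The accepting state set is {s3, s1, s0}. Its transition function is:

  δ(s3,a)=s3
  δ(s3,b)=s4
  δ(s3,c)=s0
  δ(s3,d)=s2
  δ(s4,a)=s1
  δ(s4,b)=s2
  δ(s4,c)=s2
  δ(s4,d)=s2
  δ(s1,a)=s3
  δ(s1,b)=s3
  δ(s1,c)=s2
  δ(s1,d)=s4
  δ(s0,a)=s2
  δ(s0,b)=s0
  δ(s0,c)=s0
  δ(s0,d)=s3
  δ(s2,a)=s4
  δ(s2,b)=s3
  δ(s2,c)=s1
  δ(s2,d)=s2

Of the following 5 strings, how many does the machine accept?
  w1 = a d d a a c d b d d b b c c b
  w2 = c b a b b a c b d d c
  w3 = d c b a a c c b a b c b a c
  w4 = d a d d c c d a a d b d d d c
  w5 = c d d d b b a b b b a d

4

w1: s3 → s3 → s2 → s2 → s4 → s1 → s2 → s2 → s3 → s2 → s2 → s3 → s4 → s2 → s1 → s3  → end s3, accepted
w2: s3 → s0 → s0 → s2 → s3 → s4 → s1 → s2 → s3 → s2 → s2 → s1  → end s1, accepted
w3: s3 → s2 → s1 → s3 → s3 → s3 → s0 → s0 → s0 → s2 → s3 → s0 → s0 → s2 → s1  → end s1, accepted
w4: s3 → s2 → s4 → s2 → s2 → s1 → s2 → s2 → s4 → s1 → s4 → s2 → s2 → s2 → s2 → s1  → end s1, accepted
w5: s3 → s0 → s3 → s2 → s2 → s3 → s4 → s1 → s3 → s4 → s2 → s4 → s2  → end s2, rejected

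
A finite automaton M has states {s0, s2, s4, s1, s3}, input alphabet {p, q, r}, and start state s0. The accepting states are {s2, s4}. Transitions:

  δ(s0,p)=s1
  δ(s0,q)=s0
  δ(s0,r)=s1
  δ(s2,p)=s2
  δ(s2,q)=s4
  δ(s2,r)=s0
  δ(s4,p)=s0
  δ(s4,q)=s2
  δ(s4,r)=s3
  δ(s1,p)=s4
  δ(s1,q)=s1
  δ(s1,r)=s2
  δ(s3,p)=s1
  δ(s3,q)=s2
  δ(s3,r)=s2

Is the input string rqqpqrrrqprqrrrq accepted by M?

start at s0
read 'r': s0 → s1
read 'q': s1 → s1
read 'q': s1 → s1
read 'p': s1 → s4
read 'q': s4 → s2
read 'r': s2 → s0
read 'r': s0 → s1
read 'r': s1 → s2
read 'q': s2 → s4
read 'p': s4 → s0
read 'r': s0 → s1
read 'q': s1 → s1
read 'r': s1 → s2
read 'r': s2 → s0
read 'r': s0 → s1
read 'q': s1 → s1
End state s1 is not accepting.

No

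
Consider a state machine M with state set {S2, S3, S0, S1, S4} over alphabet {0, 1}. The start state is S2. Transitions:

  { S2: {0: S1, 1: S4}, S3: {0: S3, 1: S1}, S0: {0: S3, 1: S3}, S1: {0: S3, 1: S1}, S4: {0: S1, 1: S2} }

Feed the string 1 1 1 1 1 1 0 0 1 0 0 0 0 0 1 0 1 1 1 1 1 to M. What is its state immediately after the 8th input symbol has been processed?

start at S2
read '1': S2 → S4
read '1': S4 → S2
read '1': S2 → S4
read '1': S4 → S2
read '1': S2 → S4
read '1': S4 → S2
read '0': S2 → S1
read '0': S1 → S3
After 8 symbols: S3.

S3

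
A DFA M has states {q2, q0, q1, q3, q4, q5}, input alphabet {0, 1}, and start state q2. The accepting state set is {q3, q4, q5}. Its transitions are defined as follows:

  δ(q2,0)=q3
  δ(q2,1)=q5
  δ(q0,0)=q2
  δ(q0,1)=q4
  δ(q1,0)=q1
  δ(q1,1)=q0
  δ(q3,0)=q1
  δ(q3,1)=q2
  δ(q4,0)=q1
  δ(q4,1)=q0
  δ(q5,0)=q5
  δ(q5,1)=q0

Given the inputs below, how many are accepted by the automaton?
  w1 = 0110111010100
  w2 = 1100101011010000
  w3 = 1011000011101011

w1:
  start at q2
  read '0': q2 → q3
  read '1': q3 → q2
  read '1': q2 → q5
  read '0': q5 → q5
  read '1': q5 → q0
  read '1': q0 → q4
  read '1': q4 → q0
  read '0': q0 → q2
  read '1': q2 → q5
  read '0': q5 → q5
  read '1': q5 → q0
  read '0': q0 → q2
  read '0': q2 → q3
  end q3, accepted
w2:
  start at q2
  read '1': q2 → q5
  read '1': q5 → q0
  read '0': q0 → q2
  read '0': q2 → q3
  read '1': q3 → q2
  read '0': q2 → q3
  read '1': q3 → q2
  read '0': q2 → q3
  read '1': q3 → q2
  read '1': q2 → q5
  read '0': q5 → q5
  read '1': q5 → q0
  read '0': q0 → q2
  read '0': q2 → q3
  read '0': q3 → q1
  read '0': q1 → q1
  end q1, rejected
w3:
  start at q2
  read '1': q2 → q5
  read '0': q5 → q5
  read '1': q5 → q0
  read '1': q0 → q4
  read '0': q4 → q1
  read '0': q1 → q1
  read '0': q1 → q1
  read '0': q1 → q1
  read '1': q1 → q0
  read '1': q0 → q4
  read '1': q4 → q0
  read '0': q0 → q2
  read '1': q2 → q5
  read '0': q5 → q5
  read '1': q5 → q0
  read '1': q0 → q4
  end q4, accepted

2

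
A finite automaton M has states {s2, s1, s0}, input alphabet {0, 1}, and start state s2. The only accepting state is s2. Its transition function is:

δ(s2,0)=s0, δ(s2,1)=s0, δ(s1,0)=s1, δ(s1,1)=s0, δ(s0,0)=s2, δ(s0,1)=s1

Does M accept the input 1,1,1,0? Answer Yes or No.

start at s2
read '1': s2 → s0
read '1': s0 → s1
read '1': s1 → s0
read '0': s0 → s2
End state s2 is accepting.

Yes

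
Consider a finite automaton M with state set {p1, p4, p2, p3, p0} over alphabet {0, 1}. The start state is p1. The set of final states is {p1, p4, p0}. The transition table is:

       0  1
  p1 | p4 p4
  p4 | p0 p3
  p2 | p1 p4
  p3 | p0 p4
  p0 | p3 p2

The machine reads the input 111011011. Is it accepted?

Yes

Trace: p1 -1-> p4 -1-> p3 -1-> p4 -0-> p0 -1-> p2 -1-> p4 -0-> p0 -1-> p2 -1-> p4
End state p4 is accepting.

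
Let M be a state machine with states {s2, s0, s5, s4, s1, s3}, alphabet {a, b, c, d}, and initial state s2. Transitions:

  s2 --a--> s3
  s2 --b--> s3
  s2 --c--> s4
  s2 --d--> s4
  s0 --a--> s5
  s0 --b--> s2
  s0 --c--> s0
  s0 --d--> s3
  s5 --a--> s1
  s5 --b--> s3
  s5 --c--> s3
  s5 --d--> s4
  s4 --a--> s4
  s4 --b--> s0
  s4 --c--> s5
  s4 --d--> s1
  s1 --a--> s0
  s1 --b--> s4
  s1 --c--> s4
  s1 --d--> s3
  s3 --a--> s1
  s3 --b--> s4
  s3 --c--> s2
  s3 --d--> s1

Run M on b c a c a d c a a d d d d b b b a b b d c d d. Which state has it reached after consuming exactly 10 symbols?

s1

Trace: s2 -b-> s3 -c-> s2 -a-> s3 -c-> s2 -a-> s3 -d-> s1 -c-> s4 -a-> s4 -a-> s4 -d-> s1
After 10 symbols: s1.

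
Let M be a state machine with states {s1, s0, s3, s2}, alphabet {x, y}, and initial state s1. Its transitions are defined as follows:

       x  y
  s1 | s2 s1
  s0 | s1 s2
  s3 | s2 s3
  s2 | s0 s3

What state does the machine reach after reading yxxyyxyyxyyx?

s2

s1 → s1 → s2 → s0 → s2 → s3 → s2 → s3 → s3 → s2 → s3 → s3 → s2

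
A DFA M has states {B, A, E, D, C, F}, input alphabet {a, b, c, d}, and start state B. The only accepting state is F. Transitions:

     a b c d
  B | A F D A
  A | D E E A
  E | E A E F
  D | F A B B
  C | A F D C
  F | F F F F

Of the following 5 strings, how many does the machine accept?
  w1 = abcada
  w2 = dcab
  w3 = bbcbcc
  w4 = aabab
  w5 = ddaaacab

w1: B → A → E → E → E → F → F  → end F, accepted
w2: B → A → E → E → A  → end A, rejected
w3: B → F → F → F → F → F → F  → end F, accepted
w4: B → A → D → A → D → A  → end A, rejected
w5: B → A → A → D → F → F → F → F → F  → end F, accepted

3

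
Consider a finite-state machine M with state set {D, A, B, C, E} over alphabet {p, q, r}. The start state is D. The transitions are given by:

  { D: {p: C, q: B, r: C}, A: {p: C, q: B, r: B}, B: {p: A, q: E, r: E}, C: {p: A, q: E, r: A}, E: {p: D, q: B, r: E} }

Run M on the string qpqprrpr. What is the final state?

D → B → A → B → A → B → E → D → C

C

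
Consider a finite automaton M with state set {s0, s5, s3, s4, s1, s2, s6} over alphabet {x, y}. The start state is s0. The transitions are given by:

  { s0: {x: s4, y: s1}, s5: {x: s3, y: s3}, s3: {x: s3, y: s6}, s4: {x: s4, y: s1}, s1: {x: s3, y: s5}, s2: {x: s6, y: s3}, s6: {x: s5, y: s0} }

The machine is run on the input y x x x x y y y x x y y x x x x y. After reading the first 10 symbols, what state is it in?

s3

Trace: s0 -y-> s1 -x-> s3 -x-> s3 -x-> s3 -x-> s3 -y-> s6 -y-> s0 -y-> s1 -x-> s3 -x-> s3
After 10 symbols: s3.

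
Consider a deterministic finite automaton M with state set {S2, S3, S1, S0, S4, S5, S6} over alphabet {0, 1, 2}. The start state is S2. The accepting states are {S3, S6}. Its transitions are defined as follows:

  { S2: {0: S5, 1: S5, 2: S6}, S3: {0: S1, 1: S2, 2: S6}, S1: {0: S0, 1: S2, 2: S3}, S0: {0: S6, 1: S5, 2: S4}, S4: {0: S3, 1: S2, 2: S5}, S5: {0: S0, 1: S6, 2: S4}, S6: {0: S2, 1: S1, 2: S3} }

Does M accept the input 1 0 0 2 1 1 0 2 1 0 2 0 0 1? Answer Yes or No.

No

start at S2
read '1': S2 → S5
read '0': S5 → S0
read '0': S0 → S6
read '2': S6 → S3
read '1': S3 → S2
read '1': S2 → S5
read '0': S5 → S0
read '2': S0 → S4
read '1': S4 → S2
read '0': S2 → S5
read '2': S5 → S4
read '0': S4 → S3
read '0': S3 → S1
read '1': S1 → S2
End state S2 is not accepting.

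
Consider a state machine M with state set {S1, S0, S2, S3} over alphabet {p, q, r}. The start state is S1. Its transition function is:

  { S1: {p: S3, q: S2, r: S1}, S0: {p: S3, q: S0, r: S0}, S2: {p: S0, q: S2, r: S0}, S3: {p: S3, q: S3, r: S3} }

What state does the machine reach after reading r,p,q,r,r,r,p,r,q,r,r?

Trace: S1 -r-> S1 -p-> S3 -q-> S3 -r-> S3 -r-> S3 -r-> S3 -p-> S3 -r-> S3 -q-> S3 -r-> S3 -r-> S3

S3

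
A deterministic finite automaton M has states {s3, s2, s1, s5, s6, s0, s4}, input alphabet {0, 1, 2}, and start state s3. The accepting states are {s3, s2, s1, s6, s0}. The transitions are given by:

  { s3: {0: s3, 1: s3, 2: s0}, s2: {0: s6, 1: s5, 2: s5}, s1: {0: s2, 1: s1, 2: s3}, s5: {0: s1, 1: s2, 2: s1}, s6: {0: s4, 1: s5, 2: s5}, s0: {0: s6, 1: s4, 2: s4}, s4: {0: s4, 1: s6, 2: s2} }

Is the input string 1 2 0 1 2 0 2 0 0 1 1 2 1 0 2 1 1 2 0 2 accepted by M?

No

s3 → s3 → s0 → s6 → s5 → s1 → s2 → s5 → s1 → s2 → s5 → s2 → s5 → s2 → s6 → s5 → s2 → s5 → s1 → s2 → s5
End state s5 is not accepting.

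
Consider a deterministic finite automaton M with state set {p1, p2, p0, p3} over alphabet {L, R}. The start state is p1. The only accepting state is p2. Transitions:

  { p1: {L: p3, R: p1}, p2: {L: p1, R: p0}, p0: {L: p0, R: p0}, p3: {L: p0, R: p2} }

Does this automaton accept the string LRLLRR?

Trace: p1 -L-> p3 -R-> p2 -L-> p1 -L-> p3 -R-> p2 -R-> p0
End state p0 is not accepting.

No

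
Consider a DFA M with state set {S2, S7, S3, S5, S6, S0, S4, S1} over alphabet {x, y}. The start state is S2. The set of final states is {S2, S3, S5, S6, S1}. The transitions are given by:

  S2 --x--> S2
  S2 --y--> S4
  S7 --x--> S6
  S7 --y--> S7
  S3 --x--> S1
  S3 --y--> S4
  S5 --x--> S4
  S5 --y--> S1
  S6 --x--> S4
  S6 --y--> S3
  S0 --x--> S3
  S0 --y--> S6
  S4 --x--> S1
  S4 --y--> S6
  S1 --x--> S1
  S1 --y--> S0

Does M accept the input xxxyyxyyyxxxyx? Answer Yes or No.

Yes

start at S2
read 'x': S2 → S2
read 'x': S2 → S2
read 'x': S2 → S2
read 'y': S2 → S4
read 'y': S4 → S6
read 'x': S6 → S4
read 'y': S4 → S6
read 'y': S6 → S3
read 'y': S3 → S4
read 'x': S4 → S1
read 'x': S1 → S1
read 'x': S1 → S1
read 'y': S1 → S0
read 'x': S0 → S3
End state S3 is accepting.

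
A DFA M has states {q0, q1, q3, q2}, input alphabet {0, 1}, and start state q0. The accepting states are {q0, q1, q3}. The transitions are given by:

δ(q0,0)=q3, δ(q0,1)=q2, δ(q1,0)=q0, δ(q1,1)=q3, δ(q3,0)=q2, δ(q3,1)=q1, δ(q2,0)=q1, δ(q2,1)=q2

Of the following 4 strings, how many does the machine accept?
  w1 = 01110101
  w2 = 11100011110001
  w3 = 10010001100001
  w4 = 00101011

2

w1:
  start at q0
  read '0': q0 → q3
  read '1': q3 → q1
  read '1': q1 → q3
  read '1': q3 → q1
  read '0': q1 → q0
  read '1': q0 → q2
  read '0': q2 → q1
  read '1': q1 → q3
  end q3, accepted
w2:
  start at q0
  read '1': q0 → q2
  read '1': q2 → q2
  read '1': q2 → q2
  read '0': q2 → q1
  read '0': q1 → q0
  read '0': q0 → q3
  read '1': q3 → q1
  read '1': q1 → q3
  read '1': q3 → q1
  read '1': q1 → q3
  read '0': q3 → q2
  read '0': q2 → q1
  read '0': q1 → q0
  read '1': q0 → q2
  end q2, rejected
w3:
  start at q0
  read '1': q0 → q2
  read '0': q2 → q1
  read '0': q1 → q0
  read '1': q0 → q2
  read '0': q2 → q1
  read '0': q1 → q0
  read '0': q0 → q3
  read '1': q3 → q1
  read '1': q1 → q3
  read '0': q3 → q2
  read '0': q2 → q1
  read '0': q1 → q0
  read '0': q0 → q3
  read '1': q3 → q1
  end q1, accepted
w4:
  start at q0
  read '0': q0 → q3
  read '0': q3 → q2
  read '1': q2 → q2
  read '0': q2 → q1
  read '1': q1 → q3
  read '0': q3 → q2
  read '1': q2 → q2
  read '1': q2 → q2
  end q2, rejected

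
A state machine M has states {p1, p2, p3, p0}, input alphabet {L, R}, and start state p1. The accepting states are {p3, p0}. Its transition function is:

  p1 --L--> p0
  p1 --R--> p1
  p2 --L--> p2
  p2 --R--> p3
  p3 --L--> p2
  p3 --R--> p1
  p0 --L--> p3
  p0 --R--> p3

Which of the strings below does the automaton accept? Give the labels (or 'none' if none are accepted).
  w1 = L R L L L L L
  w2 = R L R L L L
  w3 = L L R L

w1: Trace: p1 -L-> p0 -R-> p3 -L-> p2 -L-> p2 -L-> p2 -L-> p2 -L-> p2  → end p2, rejected
w2: Trace: p1 -R-> p1 -L-> p0 -R-> p3 -L-> p2 -L-> p2 -L-> p2  → end p2, rejected
w3: Trace: p1 -L-> p0 -L-> p3 -R-> p1 -L-> p0  → end p0, accepted

w3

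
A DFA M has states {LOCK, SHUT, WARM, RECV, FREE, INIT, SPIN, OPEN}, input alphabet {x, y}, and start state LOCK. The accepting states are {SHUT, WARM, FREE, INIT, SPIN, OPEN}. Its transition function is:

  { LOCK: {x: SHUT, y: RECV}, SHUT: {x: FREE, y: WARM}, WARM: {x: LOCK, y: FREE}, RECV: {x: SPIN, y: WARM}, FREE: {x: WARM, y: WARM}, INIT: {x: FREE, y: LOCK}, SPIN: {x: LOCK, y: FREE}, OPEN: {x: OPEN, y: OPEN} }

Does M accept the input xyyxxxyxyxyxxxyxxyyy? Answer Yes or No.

LOCK → SHUT → WARM → FREE → WARM → LOCK → SHUT → WARM → LOCK → RECV → SPIN → FREE → WARM → LOCK → SHUT → WARM → LOCK → SHUT → WARM → FREE → WARM
End state WARM is accepting.

Yes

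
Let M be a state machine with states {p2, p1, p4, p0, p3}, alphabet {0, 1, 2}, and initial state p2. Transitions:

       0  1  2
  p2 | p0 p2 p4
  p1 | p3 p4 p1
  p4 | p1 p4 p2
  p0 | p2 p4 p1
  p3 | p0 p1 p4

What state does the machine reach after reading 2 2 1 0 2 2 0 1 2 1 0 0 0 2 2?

p1

start at p2
read '2': p2 → p4
read '2': p4 → p2
read '1': p2 → p2
read '0': p2 → p0
read '2': p0 → p1
read '2': p1 → p1
read '0': p1 → p3
read '1': p3 → p1
read '2': p1 → p1
read '1': p1 → p4
read '0': p4 → p1
read '0': p1 → p3
read '0': p3 → p0
read '2': p0 → p1
read '2': p1 → p1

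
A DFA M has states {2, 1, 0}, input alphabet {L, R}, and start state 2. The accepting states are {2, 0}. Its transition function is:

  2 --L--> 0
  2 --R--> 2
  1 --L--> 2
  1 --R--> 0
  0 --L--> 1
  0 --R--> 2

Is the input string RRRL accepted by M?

start at 2
read 'R': 2 → 2
read 'R': 2 → 2
read 'R': 2 → 2
read 'L': 2 → 0
End state 0 is accepting.

Yes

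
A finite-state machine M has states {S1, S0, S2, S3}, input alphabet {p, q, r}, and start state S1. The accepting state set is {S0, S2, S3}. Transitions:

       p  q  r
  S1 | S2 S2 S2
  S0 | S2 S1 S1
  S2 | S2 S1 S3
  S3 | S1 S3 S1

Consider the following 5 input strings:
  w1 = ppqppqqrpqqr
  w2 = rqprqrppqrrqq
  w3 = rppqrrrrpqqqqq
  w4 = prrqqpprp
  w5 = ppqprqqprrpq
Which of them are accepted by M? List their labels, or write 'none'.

w1:
  start at S1
  read 'p': S1 → S2
  read 'p': S2 → S2
  read 'q': S2 → S1
  read 'p': S1 → S2
  read 'p': S2 → S2
  read 'q': S2 → S1
  read 'q': S1 → S2
  read 'r': S2 → S3
  read 'p': S3 → S1
  read 'q': S1 → S2
  read 'q': S2 → S1
  read 'r': S1 → S2
  end S2, accepted
w2:
  start at S1
  read 'r': S1 → S2
  read 'q': S2 → S1
  read 'p': S1 → S2
  read 'r': S2 → S3
  read 'q': S3 → S3
  read 'r': S3 → S1
  read 'p': S1 → S2
  read 'p': S2 → S2
  read 'q': S2 → S1
  read 'r': S1 → S2
  read 'r': S2 → S3
  read 'q': S3 → S3
  read 'q': S3 → S3
  end S3, accepted
w3:
  start at S1
  read 'r': S1 → S2
  read 'p': S2 → S2
  read 'p': S2 → S2
  read 'q': S2 → S1
  read 'r': S1 → S2
  read 'r': S2 → S3
  read 'r': S3 → S1
  read 'r': S1 → S2
  read 'p': S2 → S2
  read 'q': S2 → S1
  read 'q': S1 → S2
  read 'q': S2 → S1
  read 'q': S1 → S2
  read 'q': S2 → S1
  end S1, rejected
w4:
  start at S1
  read 'p': S1 → S2
  read 'r': S2 → S3
  read 'r': S3 → S1
  read 'q': S1 → S2
  read 'q': S2 → S1
  read 'p': S1 → S2
  read 'p': S2 → S2
  read 'r': S2 → S3
  read 'p': S3 → S1
  end S1, rejected
w5:
  start at S1
  read 'p': S1 → S2
  read 'p': S2 → S2
  read 'q': S2 → S1
  read 'p': S1 → S2
  read 'r': S2 → S3
  read 'q': S3 → S3
  read 'q': S3 → S3
  read 'p': S3 → S1
  read 'r': S1 → S2
  read 'r': S2 → S3
  read 'p': S3 → S1
  read 'q': S1 → S2
  end S2, accepted

w1, w2, w5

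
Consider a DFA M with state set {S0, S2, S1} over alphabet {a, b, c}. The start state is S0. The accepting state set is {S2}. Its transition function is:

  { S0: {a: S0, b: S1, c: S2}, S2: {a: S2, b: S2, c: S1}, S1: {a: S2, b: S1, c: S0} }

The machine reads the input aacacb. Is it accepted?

Trace: S0 -a-> S0 -a-> S0 -c-> S2 -a-> S2 -c-> S1 -b-> S1
End state S1 is not accepting.

No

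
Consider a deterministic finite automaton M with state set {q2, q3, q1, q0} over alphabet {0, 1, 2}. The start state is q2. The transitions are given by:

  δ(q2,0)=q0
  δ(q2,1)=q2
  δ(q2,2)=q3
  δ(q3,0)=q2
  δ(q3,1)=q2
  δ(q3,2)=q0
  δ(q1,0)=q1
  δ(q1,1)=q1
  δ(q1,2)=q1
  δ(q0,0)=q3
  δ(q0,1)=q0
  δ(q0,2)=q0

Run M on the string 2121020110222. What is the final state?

q0

q2 → q3 → q2 → q3 → q2 → q0 → q0 → q3 → q2 → q2 → q0 → q0 → q0 → q0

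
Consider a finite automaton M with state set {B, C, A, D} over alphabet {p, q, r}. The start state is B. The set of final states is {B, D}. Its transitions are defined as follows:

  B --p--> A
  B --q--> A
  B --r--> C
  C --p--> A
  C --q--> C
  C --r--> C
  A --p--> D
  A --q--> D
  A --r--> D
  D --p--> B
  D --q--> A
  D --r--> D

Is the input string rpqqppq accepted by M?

Trace: B -r-> C -p-> A -q-> D -q-> A -p-> D -p-> B -q-> A
End state A is not accepting.

No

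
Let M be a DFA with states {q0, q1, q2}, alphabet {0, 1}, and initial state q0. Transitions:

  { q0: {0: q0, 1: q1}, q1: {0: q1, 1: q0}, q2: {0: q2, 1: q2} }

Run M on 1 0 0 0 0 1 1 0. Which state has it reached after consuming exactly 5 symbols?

q1

Trace: q0 -1-> q1 -0-> q1 -0-> q1 -0-> q1 -0-> q1
After 5 symbols: q1.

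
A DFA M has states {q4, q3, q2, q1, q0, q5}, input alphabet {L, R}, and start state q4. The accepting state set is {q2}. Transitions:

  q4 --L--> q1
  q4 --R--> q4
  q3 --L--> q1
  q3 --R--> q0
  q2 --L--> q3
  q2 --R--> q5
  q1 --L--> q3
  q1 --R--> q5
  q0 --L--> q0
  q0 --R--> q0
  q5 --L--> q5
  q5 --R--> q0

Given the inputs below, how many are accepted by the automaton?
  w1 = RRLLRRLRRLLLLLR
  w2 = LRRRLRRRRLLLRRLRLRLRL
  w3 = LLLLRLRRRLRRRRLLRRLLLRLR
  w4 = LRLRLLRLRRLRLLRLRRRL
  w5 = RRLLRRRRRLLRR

w1:
  start at q4
  read 'R': q4 → q4
  read 'R': q4 → q4
  read 'L': q4 → q1
  read 'L': q1 → q3
  read 'R': q3 → q0
  read 'R': q0 → q0
  read 'L': q0 → q0
  read 'R': q0 → q0
  read 'R': q0 → q0
  read 'L': q0 → q0
  read 'L': q0 → q0
  read 'L': q0 → q0
  read 'L': q0 → q0
  read 'L': q0 → q0
  read 'R': q0 → q0
  end q0, rejected
w2:
  start at q4
  read 'L': q4 → q1
  read 'R': q1 → q5
  read 'R': q5 → q0
  read 'R': q0 → q0
  read 'L': q0 → q0
  read 'R': q0 → q0
  read 'R': q0 → q0
  read 'R': q0 → q0
  read 'R': q0 → q0
  read 'L': q0 → q0
  read 'L': q0 → q0
  read 'L': q0 → q0
  read 'R': q0 → q0
  read 'R': q0 → q0
  read 'L': q0 → q0
  read 'R': q0 → q0
  read 'L': q0 → q0
  read 'R': q0 → q0
  read 'L': q0 → q0
  read 'R': q0 → q0
  read 'L': q0 → q0
  end q0, rejected
w3:
  start at q4
  read 'L': q4 → q1
  read 'L': q1 → q3
  read 'L': q3 → q1
  read 'L': q1 → q3
  read 'R': q3 → q0
  read 'L': q0 → q0
  read 'R': q0 → q0
  read 'R': q0 → q0
  read 'R': q0 → q0
  read 'L': q0 → q0
  read 'R': q0 → q0
  read 'R': q0 → q0
  read 'R': q0 → q0
  read 'R': q0 → q0
  read 'L': q0 → q0
  read 'L': q0 → q0
  read 'R': q0 → q0
  read 'R': q0 → q0
  read 'L': q0 → q0
  read 'L': q0 → q0
  read 'L': q0 → q0
  read 'R': q0 → q0
  read 'L': q0 → q0
  read 'R': q0 → q0
  end q0, rejected
w4:
  start at q4
  read 'L': q4 → q1
  read 'R': q1 → q5
  read 'L': q5 → q5
  read 'R': q5 → q0
  read 'L': q0 → q0
  read 'L': q0 → q0
  read 'R': q0 → q0
  read 'L': q0 → q0
  read 'R': q0 → q0
  read 'R': q0 → q0
  read 'L': q0 → q0
  read 'R': q0 → q0
  read 'L': q0 → q0
  read 'L': q0 → q0
  read 'R': q0 → q0
  read 'L': q0 → q0
  read 'R': q0 → q0
  read 'R': q0 → q0
  read 'R': q0 → q0
  read 'L': q0 → q0
  end q0, rejected
w5:
  start at q4
  read 'R': q4 → q4
  read 'R': q4 → q4
  read 'L': q4 → q1
  read 'L': q1 → q3
  read 'R': q3 → q0
  read 'R': q0 → q0
  read 'R': q0 → q0
  read 'R': q0 → q0
  read 'R': q0 → q0
  read 'L': q0 → q0
  read 'L': q0 → q0
  read 'R': q0 → q0
  read 'R': q0 → q0
  end q0, rejected

0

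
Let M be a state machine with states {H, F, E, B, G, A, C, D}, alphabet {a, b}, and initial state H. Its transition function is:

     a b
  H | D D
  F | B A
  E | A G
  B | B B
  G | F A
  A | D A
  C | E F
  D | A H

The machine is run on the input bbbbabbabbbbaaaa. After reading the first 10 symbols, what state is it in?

Trace: H -b-> D -b-> H -b-> D -b-> H -a-> D -b-> H -b-> D -a-> A -b-> A -b-> A
After 10 symbols: A.

A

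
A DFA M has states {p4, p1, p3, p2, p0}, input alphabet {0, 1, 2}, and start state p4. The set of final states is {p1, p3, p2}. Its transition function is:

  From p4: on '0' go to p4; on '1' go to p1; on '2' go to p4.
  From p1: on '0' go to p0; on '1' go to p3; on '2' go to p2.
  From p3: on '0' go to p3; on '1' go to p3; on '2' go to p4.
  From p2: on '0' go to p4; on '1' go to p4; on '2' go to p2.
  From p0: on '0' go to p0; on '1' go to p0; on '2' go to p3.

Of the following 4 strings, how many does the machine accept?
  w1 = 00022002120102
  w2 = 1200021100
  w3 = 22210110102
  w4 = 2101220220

3

w1:
  start at p4
  read '0': p4 → p4
  read '0': p4 → p4
  read '0': p4 → p4
  read '2': p4 → p4
  read '2': p4 → p4
  read '0': p4 → p4
  read '0': p4 → p4
  read '2': p4 → p4
  read '1': p4 → p1
  read '2': p1 → p2
  read '0': p2 → p4
  read '1': p4 → p1
  read '0': p1 → p0
  read '2': p0 → p3
  end p3, accepted
w2:
  start at p4
  read '1': p4 → p1
  read '2': p1 → p2
  read '0': p2 → p4
  read '0': p4 → p4
  read '0': p4 → p4
  read '2': p4 → p4
  read '1': p4 → p1
  read '1': p1 → p3
  read '0': p3 → p3
  read '0': p3 → p3
  end p3, accepted
w3:
  start at p4
  read '2': p4 → p4
  read '2': p4 → p4
  read '2': p4 → p4
  read '1': p4 → p1
  read '0': p1 → p0
  read '1': p0 → p0
  read '1': p0 → p0
  read '0': p0 → p0
  read '1': p0 → p0
  read '0': p0 → p0
  read '2': p0 → p3
  end p3, accepted
w4:
  start at p4
  read '2': p4 → p4
  read '1': p4 → p1
  read '0': p1 → p0
  read '1': p0 → p0
  read '2': p0 → p3
  read '2': p3 → p4
  read '0': p4 → p4
  read '2': p4 → p4
  read '2': p4 → p4
  read '0': p4 → p4
  end p4, rejected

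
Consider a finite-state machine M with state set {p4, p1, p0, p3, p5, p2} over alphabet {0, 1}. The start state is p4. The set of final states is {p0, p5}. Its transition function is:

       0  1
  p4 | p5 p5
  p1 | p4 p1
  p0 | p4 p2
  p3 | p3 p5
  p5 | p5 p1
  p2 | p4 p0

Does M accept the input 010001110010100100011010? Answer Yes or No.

Yes

Trace: p4 -0-> p5 -1-> p1 -0-> p4 -0-> p5 -0-> p5 -1-> p1 -1-> p1 -1-> p1 -0-> p4 -0-> p5 -1-> p1 -0-> p4 -1-> p5 -0-> p5 -0-> p5 -1-> p1 -0-> p4 -0-> p5 -0-> p5 -1-> p1 -1-> p1 -0-> p4 -1-> p5 -0-> p5
End state p5 is accepting.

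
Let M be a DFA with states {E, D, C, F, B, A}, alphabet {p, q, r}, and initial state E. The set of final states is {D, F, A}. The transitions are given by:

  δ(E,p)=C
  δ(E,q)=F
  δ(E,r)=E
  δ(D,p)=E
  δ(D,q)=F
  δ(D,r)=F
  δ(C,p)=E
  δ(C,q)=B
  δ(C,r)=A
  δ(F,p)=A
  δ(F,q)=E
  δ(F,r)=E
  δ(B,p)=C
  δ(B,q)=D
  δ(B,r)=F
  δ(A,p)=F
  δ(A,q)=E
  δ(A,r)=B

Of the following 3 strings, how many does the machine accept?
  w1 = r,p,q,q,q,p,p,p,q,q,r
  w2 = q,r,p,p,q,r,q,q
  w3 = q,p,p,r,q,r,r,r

w1:
  start at E
  read 'r': E → E
  read 'p': E → C
  read 'q': C → B
  read 'q': B → D
  read 'q': D → F
  read 'p': F → A
  read 'p': A → F
  read 'p': F → A
  read 'q': A → E
  read 'q': E → F
  read 'r': F → E
  end E, rejected
w2:
  start at E
  read 'q': E → F
  read 'r': F → E
  read 'p': E → C
  read 'p': C → E
  read 'q': E → F
  read 'r': F → E
  read 'q': E → F
  read 'q': F → E
  end E, rejected
w3:
  start at E
  read 'q': E → F
  read 'p': F → A
  read 'p': A → F
  read 'r': F → E
  read 'q': E → F
  read 'r': F → E
  read 'r': E → E
  read 'r': E → E
  end E, rejected

0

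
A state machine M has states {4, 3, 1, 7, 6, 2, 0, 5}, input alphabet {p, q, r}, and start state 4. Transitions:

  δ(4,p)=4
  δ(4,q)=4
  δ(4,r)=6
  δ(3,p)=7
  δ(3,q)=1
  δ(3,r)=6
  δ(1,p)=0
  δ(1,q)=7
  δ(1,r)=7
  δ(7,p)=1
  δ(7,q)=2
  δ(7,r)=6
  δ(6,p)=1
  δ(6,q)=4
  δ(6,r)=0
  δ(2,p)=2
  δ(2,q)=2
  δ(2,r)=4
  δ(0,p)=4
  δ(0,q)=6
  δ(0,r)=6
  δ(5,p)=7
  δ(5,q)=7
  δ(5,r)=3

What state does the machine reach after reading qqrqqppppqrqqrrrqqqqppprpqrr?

0

Trace: 4 -q-> 4 -q-> 4 -r-> 6 -q-> 4 -q-> 4 -p-> 4 -p-> 4 -p-> 4 -p-> 4 -q-> 4 -r-> 6 -q-> 4 -q-> 4 -r-> 6 -r-> 0 -r-> 6 -q-> 4 -q-> 4 -q-> 4 -q-> 4 -p-> 4 -p-> 4 -p-> 4 -r-> 6 -p-> 1 -q-> 7 -r-> 6 -r-> 0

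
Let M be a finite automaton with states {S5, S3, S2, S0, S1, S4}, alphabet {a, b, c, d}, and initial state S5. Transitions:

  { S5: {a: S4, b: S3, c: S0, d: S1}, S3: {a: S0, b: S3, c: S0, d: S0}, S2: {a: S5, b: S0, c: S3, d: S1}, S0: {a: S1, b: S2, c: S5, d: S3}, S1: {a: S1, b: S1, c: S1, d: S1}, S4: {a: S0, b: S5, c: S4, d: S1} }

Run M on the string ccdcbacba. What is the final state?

S1

Trace: S5 -c-> S0 -c-> S5 -d-> S1 -c-> S1 -b-> S1 -a-> S1 -c-> S1 -b-> S1 -a-> S1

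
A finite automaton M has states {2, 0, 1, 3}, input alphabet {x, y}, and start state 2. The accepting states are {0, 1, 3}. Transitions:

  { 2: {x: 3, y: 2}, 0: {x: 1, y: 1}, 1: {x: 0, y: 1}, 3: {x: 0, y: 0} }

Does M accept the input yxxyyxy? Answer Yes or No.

Trace: 2 -y-> 2 -x-> 3 -x-> 0 -y-> 1 -y-> 1 -x-> 0 -y-> 1
End state 1 is accepting.

Yes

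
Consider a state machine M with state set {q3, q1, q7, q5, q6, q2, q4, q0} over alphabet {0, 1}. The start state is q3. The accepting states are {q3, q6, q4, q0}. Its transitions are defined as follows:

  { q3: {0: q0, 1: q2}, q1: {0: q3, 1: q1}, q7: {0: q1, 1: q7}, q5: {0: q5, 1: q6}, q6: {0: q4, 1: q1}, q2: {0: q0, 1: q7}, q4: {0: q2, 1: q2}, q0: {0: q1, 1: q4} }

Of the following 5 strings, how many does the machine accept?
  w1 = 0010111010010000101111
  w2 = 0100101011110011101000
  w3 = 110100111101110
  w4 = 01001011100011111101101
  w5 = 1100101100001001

2

w1: q3 → q0 → q1 → q1 → q3 → q2 → q7 → q7 → q1 → q1 → q3 → q0 → q4 → q2 → q0 → q1 → q3 → q2 → q0 → q4 → q2 → q7 → q7  → end q7, rejected
w2: q3 → q0 → q4 → q2 → q0 → q4 → q2 → q7 → q1 → q1 → q1 → q1 → q1 → q3 → q0 → q4 → q2 → q7 → q1 → q1 → q3 → q0 → q1  → end q1, rejected
w3: q3 → q2 → q7 → q1 → q1 → q3 → q0 → q4 → q2 → q7 → q7 → q1 → q1 → q1 → q1 → q3  → end q3, accepted
w4: q3 → q0 → q4 → q2 → q0 → q4 → q2 → q7 → q7 → q7 → q1 → q3 → q0 → q4 → q2 → q7 → q7 → q7 → q7 → q1 → q1 → q1 → q3 → q2  → end q2, rejected
w5: q3 → q2 → q7 → q1 → q3 → q2 → q0 → q4 → q2 → q0 → q1 → q3 → q0 → q4 → q2 → q0 → q4  → end q4, accepted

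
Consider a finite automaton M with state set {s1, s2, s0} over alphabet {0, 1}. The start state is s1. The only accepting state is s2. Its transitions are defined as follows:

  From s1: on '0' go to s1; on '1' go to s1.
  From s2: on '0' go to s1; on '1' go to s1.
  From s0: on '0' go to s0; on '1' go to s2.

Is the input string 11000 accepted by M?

Trace: s1 -1-> s1 -1-> s1 -0-> s1 -0-> s1 -0-> s1
End state s1 is not accepting.

No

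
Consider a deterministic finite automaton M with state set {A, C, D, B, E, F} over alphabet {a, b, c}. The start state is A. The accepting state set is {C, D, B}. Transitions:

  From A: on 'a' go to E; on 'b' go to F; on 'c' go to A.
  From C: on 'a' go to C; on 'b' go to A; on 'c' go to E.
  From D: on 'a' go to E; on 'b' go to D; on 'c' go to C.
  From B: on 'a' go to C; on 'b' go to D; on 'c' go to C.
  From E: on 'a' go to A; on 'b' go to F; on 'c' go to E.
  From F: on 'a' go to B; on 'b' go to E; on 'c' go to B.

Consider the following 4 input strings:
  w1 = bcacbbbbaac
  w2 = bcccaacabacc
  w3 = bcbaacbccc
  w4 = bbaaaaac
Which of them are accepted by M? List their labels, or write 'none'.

w1:
  start at A
  read 'b': A → F
  read 'c': F → B
  read 'a': B → C
  read 'c': C → E
  read 'b': E → F
  read 'b': F → E
  read 'b': E → F
  read 'b': F → E
  read 'a': E → A
  read 'a': A → E
  read 'c': E → E
  end E, rejected
w2:
  start at A
  read 'b': A → F
  read 'c': F → B
  read 'c': B → C
  read 'c': C → E
  read 'a': E → A
  read 'a': A → E
  read 'c': E → E
  read 'a': E → A
  read 'b': A → F
  read 'a': F → B
  read 'c': B → C
  read 'c': C → E
  end E, rejected
w3:
  start at A
  read 'b': A → F
  read 'c': F → B
  read 'b': B → D
  read 'a': D → E
  read 'a': E → A
  read 'c': A → A
  read 'b': A → F
  read 'c': F → B
  read 'c': B → C
  read 'c': C → E
  end E, rejected
w4:
  start at A
  read 'b': A → F
  read 'b': F → E
  read 'a': E → A
  read 'a': A → E
  read 'a': E → A
  read 'a': A → E
  read 'a': E → A
  read 'c': A → A
  end A, rejected

none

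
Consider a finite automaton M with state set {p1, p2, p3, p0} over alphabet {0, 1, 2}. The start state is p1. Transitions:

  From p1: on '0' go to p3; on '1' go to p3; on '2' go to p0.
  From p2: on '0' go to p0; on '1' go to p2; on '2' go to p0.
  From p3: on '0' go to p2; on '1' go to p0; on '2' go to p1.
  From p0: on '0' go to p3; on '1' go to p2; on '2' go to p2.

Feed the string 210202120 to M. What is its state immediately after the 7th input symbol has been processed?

p2

Trace: p1 -2-> p0 -1-> p2 -0-> p0 -2-> p2 -0-> p0 -2-> p2 -1-> p2
After 7 symbols: p2.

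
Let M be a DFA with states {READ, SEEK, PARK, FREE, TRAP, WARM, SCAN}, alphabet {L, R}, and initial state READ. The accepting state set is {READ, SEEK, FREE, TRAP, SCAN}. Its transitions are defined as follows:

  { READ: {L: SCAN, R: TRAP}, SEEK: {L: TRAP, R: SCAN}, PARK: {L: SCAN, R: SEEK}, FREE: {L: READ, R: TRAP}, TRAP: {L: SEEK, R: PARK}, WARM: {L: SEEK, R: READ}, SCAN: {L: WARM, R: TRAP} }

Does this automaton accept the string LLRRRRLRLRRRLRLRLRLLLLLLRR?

Yes

Trace: READ -L-> SCAN -L-> WARM -R-> READ -R-> TRAP -R-> PARK -R-> SEEK -L-> TRAP -R-> PARK -L-> SCAN -R-> TRAP -R-> PARK -R-> SEEK -L-> TRAP -R-> PARK -L-> SCAN -R-> TRAP -L-> SEEK -R-> SCAN -L-> WARM -L-> SEEK -L-> TRAP -L-> SEEK -L-> TRAP -L-> SEEK -R-> SCAN -R-> TRAP
End state TRAP is accepting.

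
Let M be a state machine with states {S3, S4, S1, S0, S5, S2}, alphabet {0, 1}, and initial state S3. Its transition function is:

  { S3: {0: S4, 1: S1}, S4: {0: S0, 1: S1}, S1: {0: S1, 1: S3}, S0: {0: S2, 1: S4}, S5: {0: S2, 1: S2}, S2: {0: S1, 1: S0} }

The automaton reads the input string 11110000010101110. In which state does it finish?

S3 → S1 → S3 → S1 → S3 → S4 → S0 → S2 → S1 → S1 → S3 → S4 → S1 → S1 → S3 → S1 → S3 → S4

S4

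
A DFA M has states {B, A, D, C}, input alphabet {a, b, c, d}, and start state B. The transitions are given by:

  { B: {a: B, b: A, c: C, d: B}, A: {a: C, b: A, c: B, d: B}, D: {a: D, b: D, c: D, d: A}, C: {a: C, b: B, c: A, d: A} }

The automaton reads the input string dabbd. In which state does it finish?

B

start at B
read 'd': B → B
read 'a': B → B
read 'b': B → A
read 'b': A → A
read 'd': A → B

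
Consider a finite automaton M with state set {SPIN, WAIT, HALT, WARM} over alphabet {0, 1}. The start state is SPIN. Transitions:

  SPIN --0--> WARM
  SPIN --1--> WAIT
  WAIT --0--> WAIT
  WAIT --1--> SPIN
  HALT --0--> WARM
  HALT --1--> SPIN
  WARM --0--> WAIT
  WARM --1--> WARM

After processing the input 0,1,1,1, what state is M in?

start at SPIN
read '0': SPIN → WARM
read '1': WARM → WARM
read '1': WARM → WARM
read '1': WARM → WARM

WARM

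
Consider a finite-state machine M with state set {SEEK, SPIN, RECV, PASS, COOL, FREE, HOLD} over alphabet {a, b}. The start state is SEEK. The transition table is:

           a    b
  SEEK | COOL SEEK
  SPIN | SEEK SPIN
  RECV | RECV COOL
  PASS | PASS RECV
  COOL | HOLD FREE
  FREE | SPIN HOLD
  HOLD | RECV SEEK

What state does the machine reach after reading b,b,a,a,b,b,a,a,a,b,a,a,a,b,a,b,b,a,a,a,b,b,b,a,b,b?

FREE

SEEK → SEEK → SEEK → COOL → HOLD → SEEK → SEEK → COOL → HOLD → RECV → COOL → HOLD → RECV → RECV → COOL → HOLD → SEEK → SEEK → COOL → HOLD → RECV → COOL → FREE → HOLD → RECV → COOL → FREE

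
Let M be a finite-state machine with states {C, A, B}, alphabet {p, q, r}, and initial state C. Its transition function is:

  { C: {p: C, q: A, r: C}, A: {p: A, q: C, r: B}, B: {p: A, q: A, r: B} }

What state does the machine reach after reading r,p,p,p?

C

start at C
read 'r': C → C
read 'p': C → C
read 'p': C → C
read 'p': C → C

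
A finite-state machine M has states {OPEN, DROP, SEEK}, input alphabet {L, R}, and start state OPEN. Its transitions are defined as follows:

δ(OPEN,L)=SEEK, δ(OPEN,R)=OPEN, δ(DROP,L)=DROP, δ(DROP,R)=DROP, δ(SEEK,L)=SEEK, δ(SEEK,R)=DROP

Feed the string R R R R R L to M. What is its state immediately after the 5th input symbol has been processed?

OPEN → OPEN → OPEN → OPEN → OPEN → OPEN
After 5 symbols: OPEN.

OPEN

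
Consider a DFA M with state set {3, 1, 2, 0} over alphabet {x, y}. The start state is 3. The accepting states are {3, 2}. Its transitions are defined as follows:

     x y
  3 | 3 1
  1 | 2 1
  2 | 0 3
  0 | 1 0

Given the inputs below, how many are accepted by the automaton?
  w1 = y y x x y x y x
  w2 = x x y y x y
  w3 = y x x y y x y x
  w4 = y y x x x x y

4

w1: Trace: 3 -y-> 1 -y-> 1 -x-> 2 -x-> 0 -y-> 0 -x-> 1 -y-> 1 -x-> 2  → end 2, accepted
w2: Trace: 3 -x-> 3 -x-> 3 -y-> 1 -y-> 1 -x-> 2 -y-> 3  → end 3, accepted
w3: Trace: 3 -y-> 1 -x-> 2 -x-> 0 -y-> 0 -y-> 0 -x-> 1 -y-> 1 -x-> 2  → end 2, accepted
w4: Trace: 3 -y-> 1 -y-> 1 -x-> 2 -x-> 0 -x-> 1 -x-> 2 -y-> 3  → end 3, accepted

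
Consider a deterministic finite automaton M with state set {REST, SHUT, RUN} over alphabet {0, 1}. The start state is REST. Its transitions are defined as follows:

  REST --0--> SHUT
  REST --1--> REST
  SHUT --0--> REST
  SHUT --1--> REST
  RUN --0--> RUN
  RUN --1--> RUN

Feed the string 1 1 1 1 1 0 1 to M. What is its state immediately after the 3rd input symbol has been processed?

REST

start at REST
read '1': REST → REST
read '1': REST → REST
read '1': REST → REST
After 3 symbols: REST.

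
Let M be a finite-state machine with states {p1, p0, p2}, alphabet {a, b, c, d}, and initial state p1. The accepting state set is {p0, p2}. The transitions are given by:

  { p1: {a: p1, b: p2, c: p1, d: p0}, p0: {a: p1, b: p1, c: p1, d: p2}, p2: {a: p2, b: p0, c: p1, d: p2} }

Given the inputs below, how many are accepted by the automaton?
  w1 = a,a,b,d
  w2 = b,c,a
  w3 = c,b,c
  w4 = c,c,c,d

w1: p1 → p1 → p1 → p2 → p2  → end p2, accepted
w2: p1 → p2 → p1 → p1  → end p1, rejected
w3: p1 → p1 → p2 → p1  → end p1, rejected
w4: p1 → p1 → p1 → p1 → p0  → end p0, accepted

2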